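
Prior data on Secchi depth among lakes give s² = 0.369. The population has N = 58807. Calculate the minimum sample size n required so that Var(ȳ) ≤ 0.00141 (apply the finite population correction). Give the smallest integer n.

Without fpc, n₀ = s²/D = 0.369/0.00141 = 261.7021.
With fpc, (1 − n/N)·s²/n ≤ D requires n ≥ n₀/(1 + n₀/N) = 261.7021/(1 + 261.7021/58807) = 260.5426.
Rounding up, n = 261.

261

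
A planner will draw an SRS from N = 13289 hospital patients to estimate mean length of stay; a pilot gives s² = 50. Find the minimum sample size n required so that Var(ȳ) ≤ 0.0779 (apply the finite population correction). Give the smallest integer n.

613

Without fpc, n₀ = s²/D = 50/0.0779 = 641.8485.
With fpc, (1 − n/N)·s²/n ≤ D requires n ≥ n₀/(1 + n₀/N) = 641.8485/(1 + 641.8485/13289) = 612.2760.
Rounding up, n = 613.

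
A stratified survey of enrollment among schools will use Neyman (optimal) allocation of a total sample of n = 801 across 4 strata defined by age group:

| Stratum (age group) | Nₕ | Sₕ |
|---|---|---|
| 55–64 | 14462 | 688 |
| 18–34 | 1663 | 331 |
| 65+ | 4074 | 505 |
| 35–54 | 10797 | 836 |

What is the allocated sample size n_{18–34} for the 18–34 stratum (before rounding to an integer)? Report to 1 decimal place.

Neyman allocation: nₕ = n·NₕSₕ / Σⱼ NⱼSⱼ.
Σ NⱼSⱼ = 14462·688 + 1663·331 + 4074·505 + 10797·836 = 2.1583971 × 10^7.
n_{18–34} = 801·1663·331 / (2.1583971 × 10^7) = 20.4.

20.4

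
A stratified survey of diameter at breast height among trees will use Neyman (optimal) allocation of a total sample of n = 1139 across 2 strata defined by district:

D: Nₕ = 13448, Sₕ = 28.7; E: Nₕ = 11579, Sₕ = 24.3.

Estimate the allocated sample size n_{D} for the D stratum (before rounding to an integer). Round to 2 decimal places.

658.76

Neyman allocation: nₕ = n·NₕSₕ / Σⱼ NⱼSⱼ.
Σ NⱼSⱼ = 13448·28.7 + 11579·24.3 = 667327.3.
n_{D} = 1139·13448·28.7 / 667327.3 = 658.76.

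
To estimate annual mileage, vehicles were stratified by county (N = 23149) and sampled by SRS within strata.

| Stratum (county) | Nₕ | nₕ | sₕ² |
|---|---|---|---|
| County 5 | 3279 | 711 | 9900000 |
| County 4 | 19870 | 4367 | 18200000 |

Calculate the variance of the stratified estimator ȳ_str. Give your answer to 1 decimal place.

2614.5

Var(ȳ_str) = Σₕ Wₕ²(1 − fₕ)sₕ²/nₕ with Wₕ = Nₕ/N, N = 23149.
County 5: Wₕ = 0.14164759; term = 0.14164759²·(1 − 0.21683440)·9900000/711 = 218.79508.
County 4: Wₕ = 0.85835241; term = 0.85835241²·(1 − 0.21977856)·18200000/4367 = 2395.7271.
Sum = 2614.5222.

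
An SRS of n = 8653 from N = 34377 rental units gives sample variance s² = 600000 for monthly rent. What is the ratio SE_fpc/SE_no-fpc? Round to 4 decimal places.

0.8650

f = n/N = 8653/34377 = 0.25170899.
SE_no-fpc = √(s²/n) = 8.3270711; SE_fpc = √((1−f)s²/n) = 7.2032342.
Ratio = √(1−f) = 0.86503815.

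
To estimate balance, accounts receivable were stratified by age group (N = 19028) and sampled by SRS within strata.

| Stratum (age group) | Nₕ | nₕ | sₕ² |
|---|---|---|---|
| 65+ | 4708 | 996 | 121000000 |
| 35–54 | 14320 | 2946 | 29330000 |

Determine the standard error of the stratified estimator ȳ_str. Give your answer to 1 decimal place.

Var(ȳ_str) = Σₕ Wₕ²(1 − fₕ)sₕ²/nₕ with Wₕ = Nₕ/N, N = 19028.
65+: Wₕ = 0.24742485; term = 0.24742485²·(1 − 0.21155480)·121000000/996 = 5863.8678.
35–54: Wₕ = 0.75257515; term = 0.75257515²·(1 − 0.20572626)·29330000/2946 = 4478.6722.
Sum = 10342.54.
SE = √(10342.54) = 101.7.

101.7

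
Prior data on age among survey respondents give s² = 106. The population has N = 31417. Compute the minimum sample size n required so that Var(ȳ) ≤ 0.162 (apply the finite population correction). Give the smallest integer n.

641

Without fpc, n₀ = s²/D = 106/0.162 = 654.3210.
With fpc, (1 − n/N)·s²/n ≤ D requires n ≥ n₀/(1 + n₀/N) = 654.3210/(1 + 654.3210/31417) = 640.9715.
Rounding up, n = 641.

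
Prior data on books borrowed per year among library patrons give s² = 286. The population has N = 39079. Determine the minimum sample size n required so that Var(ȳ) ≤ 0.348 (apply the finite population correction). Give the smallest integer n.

Without fpc, n₀ = s²/D = 286/0.348 = 821.8391.
With fpc, (1 − n/N)·s²/n ≤ D requires n ≥ n₀/(1 + n₀/N) = 821.8391/(1 + 821.8391/39079) = 804.9116.
Rounding up, n = 805.

805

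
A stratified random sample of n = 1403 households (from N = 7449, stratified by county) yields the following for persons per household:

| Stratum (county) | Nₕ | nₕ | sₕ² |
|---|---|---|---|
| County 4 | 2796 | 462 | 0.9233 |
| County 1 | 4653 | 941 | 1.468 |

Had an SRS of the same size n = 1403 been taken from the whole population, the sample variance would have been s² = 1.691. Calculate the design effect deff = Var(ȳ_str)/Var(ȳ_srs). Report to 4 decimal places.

0.7367

Var(ȳ_str) = Σ Wₕ²(1−fₕ)sₕ²/nₕ with Wₕ = Nₕ/7449:
  County 4: (2796/7449)²·(1−462/2796)·0.9233/462 = 2.3504062 × 10^-4
  County 1: (4653/7449)²·(1−941/4653)·1.468/941 = 4.8560316 × 10^-4
  → Var(ȳ_str) = 7.2064378 × 10^-4.
Var(ȳ_srs) = (1 − 1403/7449)·1.691/1403 = 9.7826408 × 10^-4.
deff = (7.2064378 × 10^-4) / (9.7826408 × 10^-4) = 0.7367.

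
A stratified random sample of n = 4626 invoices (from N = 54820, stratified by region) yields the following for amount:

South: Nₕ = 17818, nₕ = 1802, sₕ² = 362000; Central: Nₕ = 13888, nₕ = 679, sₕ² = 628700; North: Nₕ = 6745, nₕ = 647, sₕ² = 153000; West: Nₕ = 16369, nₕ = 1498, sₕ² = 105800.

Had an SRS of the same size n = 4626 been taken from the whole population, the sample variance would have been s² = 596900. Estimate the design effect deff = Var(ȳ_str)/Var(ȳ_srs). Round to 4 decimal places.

Var(ȳ_str) = Σ Wₕ²(1−fₕ)sₕ²/nₕ with Wₕ = Nₕ/54820:
  South: (17818/54820)²·(1−1802/17818)·362000/1802 = 19.076062
  Central: (13888/54820)²·(1−679/13888)·628700/679 = 56.520406
  North: (6745/54820)²·(1−647/6745)·153000/647 = 3.2365212
  West: (16369/54820)²·(1−1498/16369)·105800/1498 = 5.7208178
  → Var(ȳ_str) = 84.553807.
Var(ȳ_srs) = (1 − 4626/54820)·596900/4626 = 118.1432.
deff = 84.553807 / 118.1432 = 0.7157.

0.7157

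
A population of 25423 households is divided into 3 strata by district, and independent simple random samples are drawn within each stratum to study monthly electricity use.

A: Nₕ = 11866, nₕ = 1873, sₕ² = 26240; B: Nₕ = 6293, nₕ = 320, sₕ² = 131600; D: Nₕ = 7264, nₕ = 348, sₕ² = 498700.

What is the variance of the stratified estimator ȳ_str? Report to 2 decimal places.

137.87

Var(ȳ_str) = Σₕ Wₕ²(1 − fₕ)sₕ²/nₕ with Wₕ = Nₕ/N, N = 25423.
A: Wₕ = 0.46674271; term = 0.46674271²·(1 − 0.15784595)·26240/1873 = 2.5702342.
B: Wₕ = 0.24753176; term = 0.24753176²·(1 − 0.05085015)·131600/320 = 23.916772.
D: Wₕ = 0.28572552; term = 0.28572552²·(1 − 0.04790749)·498700/348 = 111.38773.
Sum = 137.87474.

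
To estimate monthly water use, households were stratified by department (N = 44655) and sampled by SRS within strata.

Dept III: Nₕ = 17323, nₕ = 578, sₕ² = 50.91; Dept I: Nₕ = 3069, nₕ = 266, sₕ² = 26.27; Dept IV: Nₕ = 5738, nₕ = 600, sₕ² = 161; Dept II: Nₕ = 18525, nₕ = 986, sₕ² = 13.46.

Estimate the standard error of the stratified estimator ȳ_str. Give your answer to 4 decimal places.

Var(ȳ_str) = Σₕ Wₕ²(1 − fₕ)sₕ²/nₕ with Wₕ = Nₕ/N, N = 44655.
Dept III: Wₕ = 0.38792968; term = 0.38792968²·(1 − 0.03336605)·50.91/578 = 0.012812779.
Dept I: Wₕ = 0.06872691; term = 0.06872691²·(1 − 0.08667318)·26.27/266 = 4.2604771 × 10^-4.
Dept IV: Wₕ = 0.12849625; term = 0.12849625²·(1 − 0.10456605)·161/600 = 0.0039672456.
Dept II: Wₕ = 0.41484716; term = 0.41484716²·(1 − 0.05322537)·13.46/986 = 0.0022242879.
Sum = 0.01943036.
SE = √(0.01943036) = 0.1394.

0.1394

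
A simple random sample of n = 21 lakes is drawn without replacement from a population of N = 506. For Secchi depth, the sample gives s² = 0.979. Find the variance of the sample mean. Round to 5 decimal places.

0.04468

Under SRS without replacement, Var(ȳ) = (1 − f)·s²/n with f = n/N = 21/506 = 0.04150198.
Var(ȳ) = (1 − 0.04150198)·0.979/21 = 0.95849802·0.046619048 = 0.044684265.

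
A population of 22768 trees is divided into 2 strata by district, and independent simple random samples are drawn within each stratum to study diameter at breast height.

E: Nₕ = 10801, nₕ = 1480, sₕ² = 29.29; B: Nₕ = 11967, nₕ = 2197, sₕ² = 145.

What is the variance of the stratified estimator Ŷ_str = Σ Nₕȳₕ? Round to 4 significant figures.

9.709 × 10^6

Var(Ŷ_str) = Σₕ Nₕ²(1 − fₕ)sₕ²/nₕ.
E: 10801²·(1 − 1480/10801)·29.29/1480 = 1.9924349 × 10^6.
B: 11967²·(1 − 2197/11967)·145/2197 = 7.7164545 × 10^6.
Sum = 9.7088894 × 10^6.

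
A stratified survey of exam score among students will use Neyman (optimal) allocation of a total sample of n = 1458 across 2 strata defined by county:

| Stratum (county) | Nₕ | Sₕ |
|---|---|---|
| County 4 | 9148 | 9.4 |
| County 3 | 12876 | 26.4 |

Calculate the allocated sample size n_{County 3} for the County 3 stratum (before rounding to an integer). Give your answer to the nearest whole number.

Neyman allocation: nₕ = n·NₕSₕ / Σⱼ NⱼSⱼ.
Σ NⱼSⱼ = 9148·9.4 + 12876·26.4 = 425917.6.
n_{County 3} = 1458·12876·26.4 / 425917.6 = 1164.

1164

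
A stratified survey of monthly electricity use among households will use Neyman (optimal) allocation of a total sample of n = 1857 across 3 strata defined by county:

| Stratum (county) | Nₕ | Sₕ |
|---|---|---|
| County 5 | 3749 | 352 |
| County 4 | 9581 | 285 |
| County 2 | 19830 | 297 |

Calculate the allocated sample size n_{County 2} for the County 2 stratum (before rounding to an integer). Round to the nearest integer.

1100

Neyman allocation: nₕ = n·NₕSₕ / Σⱼ NⱼSⱼ.
Σ NⱼSⱼ = 3749·352 + 9581·285 + 19830·297 = 9.939743 × 10^6.
n_{County 2} = 1857·19830·297 / (9.939743 × 10^6) = 1100.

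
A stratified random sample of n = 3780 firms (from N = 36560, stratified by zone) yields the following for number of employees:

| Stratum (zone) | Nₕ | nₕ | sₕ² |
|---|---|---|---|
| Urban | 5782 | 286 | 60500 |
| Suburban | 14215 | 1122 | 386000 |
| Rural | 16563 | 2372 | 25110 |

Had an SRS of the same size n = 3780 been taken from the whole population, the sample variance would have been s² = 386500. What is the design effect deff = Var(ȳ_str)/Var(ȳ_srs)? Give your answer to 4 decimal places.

0.5977

Var(ȳ_str) = Σ Wₕ²(1−fₕ)sₕ²/nₕ with Wₕ = Nₕ/36560:
  Urban: (5782/36560)²·(1−286/5782)·60500/286 = 5.0292333
  Suburban: (14215/36560)²·(1−1122/14215)·386000/1122 = 47.903595
  Rural: (16563/36560)²·(1−2372/16563)·25110/2372 = 1.8615369
  → Var(ȳ_str) = 54.794365.
Var(ȳ_srs) = (1 − 3780/36560)·386500/3780 = 91.677014.
deff = 54.794365 / 91.677014 = 0.5977.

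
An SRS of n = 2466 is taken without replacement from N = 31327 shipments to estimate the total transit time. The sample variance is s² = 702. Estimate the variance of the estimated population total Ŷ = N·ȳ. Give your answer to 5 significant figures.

Var(Ŷ) = N²·Var(ȳ) = N²·(1 − n/N)·s²/n.
f = 2466/31327 = 0.07871804; Var(ȳ) = 0.92128196·702/2466 = 0.26226275.
Var(Ŷ) = 31327² · 0.26226275 = 2.5737966 × 10^8.

2.5738 × 10^8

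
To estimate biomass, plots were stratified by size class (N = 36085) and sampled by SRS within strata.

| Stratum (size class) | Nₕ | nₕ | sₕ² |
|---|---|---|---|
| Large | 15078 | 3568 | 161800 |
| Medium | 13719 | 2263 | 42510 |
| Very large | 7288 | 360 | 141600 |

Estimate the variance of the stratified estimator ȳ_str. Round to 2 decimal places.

23.56

Var(ȳ_str) = Σₕ Wₕ²(1 − fₕ)sₕ²/nₕ with Wₕ = Nₕ/N, N = 36085.
Large: Wₕ = 0.41784675; term = 0.41784675²·(1 − 0.23663616)·161800/3568 = 6.0439285.
Medium: Wₕ = 0.38018567; term = 0.38018567²·(1 − 0.16495371)·42510/2263 = 2.2672979.
Very large: Wₕ = 0.20196758; term = 0.20196758²·(1 − 0.04939627)·141600/360 = 15.251887.
Sum = 23.563113.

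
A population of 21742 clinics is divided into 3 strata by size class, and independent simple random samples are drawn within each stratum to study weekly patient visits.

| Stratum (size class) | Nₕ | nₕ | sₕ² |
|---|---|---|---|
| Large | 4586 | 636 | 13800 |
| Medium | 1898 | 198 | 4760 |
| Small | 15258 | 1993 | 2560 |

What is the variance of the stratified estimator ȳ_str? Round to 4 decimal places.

Var(ȳ_str) = Σₕ Wₕ²(1 − fₕ)sₕ²/nₕ with Wₕ = Nₕ/N, N = 21742.
Large: Wₕ = 0.21092816; term = 0.21092816²·(1 − 0.13868295)·13800/636 = 0.83148445.
Medium: Wₕ = 0.08729648; term = 0.08729648²·(1 − 0.10432034)·4760/198 = 0.16409219.
Small: Wₕ = 0.70177537; term = 0.70177537²·(1 − 0.13062000)·2560/1993 = 0.54996943.
Sum = 1.5455461.

1.5455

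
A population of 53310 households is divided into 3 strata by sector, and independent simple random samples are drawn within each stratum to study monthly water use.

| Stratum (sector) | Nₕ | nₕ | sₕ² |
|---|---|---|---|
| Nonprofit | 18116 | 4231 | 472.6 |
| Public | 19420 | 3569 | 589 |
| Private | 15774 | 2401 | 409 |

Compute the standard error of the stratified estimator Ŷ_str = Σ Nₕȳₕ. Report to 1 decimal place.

Var(Ŷ_str) = Σₕ Nₕ²(1 − fₕ)sₕ²/nₕ.
Nonprofit: 18116²·(1 − 4231/18116)·472.6/4231 = 2.8096931 × 10^7.
Public: 19420²·(1 − 3569/19420)·589/3569 = 5.0801278 × 10^7.
Private: 15774²·(1 − 2401/15774)·409/2401 = 3.5933691 × 10^7.
Sum = 1.148319 × 10^8.
SE = √(1.148319 × 10^8) = 10716.0.

10716.0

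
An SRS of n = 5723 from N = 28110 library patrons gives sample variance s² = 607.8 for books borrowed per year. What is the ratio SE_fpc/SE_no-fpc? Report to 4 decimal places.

f = n/N = 5723/28110 = 0.20359303.
SE_no-fpc = √(s²/n) = 0.32588808; SE_fpc = √((1−f)s²/n) = 0.29082786.
Ratio = √(1−f) = 0.89241637.

0.8924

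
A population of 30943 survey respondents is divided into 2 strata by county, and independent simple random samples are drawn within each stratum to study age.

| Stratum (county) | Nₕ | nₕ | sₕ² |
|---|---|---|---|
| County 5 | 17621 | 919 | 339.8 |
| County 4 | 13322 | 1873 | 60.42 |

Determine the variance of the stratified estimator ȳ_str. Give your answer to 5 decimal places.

Var(ȳ_str) = Σₕ Wₕ²(1 − fₕ)sₕ²/nₕ with Wₕ = Nₕ/N, N = 30943.
County 5: Wₕ = 0.56946644; term = 0.56946644²·(1 − 0.05215368)·339.8/919 = 0.1136533.
County 4: Wₕ = 0.43053356; term = 0.43053356²·(1 − 0.14059451)·60.42/1873 = 0.0051387216.
Sum = 0.11879202.

0.11879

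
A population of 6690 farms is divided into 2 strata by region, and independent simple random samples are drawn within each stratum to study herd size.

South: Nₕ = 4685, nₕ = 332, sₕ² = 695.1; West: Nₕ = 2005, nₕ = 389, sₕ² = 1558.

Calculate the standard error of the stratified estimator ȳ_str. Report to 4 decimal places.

Var(ȳ_str) = Σₕ Wₕ²(1 − fₕ)sₕ²/nₕ with Wₕ = Nₕ/N, N = 6690.
South: Wₕ = 0.70029895; term = 0.70029895²·(1 − 0.07086446)·695.1/332 = 0.95401506.
West: Wₕ = 0.29970105; term = 0.29970105²·(1 − 0.19401496)·1558/389 = 0.28994882.
Sum = 1.2439639.
SE = √(1.2439639) = 1.1153.

1.1153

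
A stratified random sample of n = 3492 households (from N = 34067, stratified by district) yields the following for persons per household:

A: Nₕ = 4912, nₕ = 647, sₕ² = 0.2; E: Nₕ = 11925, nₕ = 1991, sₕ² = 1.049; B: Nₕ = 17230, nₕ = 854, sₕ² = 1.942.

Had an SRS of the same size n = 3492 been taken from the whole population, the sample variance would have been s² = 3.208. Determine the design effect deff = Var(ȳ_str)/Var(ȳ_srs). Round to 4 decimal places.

Var(ȳ_str) = Σ Wₕ²(1−fₕ)sₕ²/nₕ with Wₕ = Nₕ/34067:
  A: (4912/34067)²·(1−647/4912)·0.2/647 = 5.5800145 × 10^-6
  E: (11925/34067)²·(1−1991/11925)·1.049/1991 = 5.3779776 × 10^-5
  B: (17230/34067)²·(1−854/17230)·1.942/854 = 5.5286192 × 10^-4
  → Var(ȳ_str) = 6.1222171 × 10^-4.
Var(ȳ_srs) = (1 − 3492/34067)·3.208/3492 = 8.2450387 × 10^-4.
deff = (6.1222171 × 10^-4) / (8.2450387 × 10^-4) = 0.7425.

0.7425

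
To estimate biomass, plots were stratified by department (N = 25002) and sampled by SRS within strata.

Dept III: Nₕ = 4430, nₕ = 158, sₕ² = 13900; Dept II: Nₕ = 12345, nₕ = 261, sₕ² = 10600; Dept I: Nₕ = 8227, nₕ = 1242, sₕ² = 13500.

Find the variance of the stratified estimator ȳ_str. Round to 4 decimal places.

Var(ȳ_str) = Σₕ Wₕ²(1 − fₕ)sₕ²/nₕ with Wₕ = Nₕ/N, N = 25002.
Dept III: Wₕ = 0.17718583; term = 0.17718583²·(1 − 0.03566591)·13900/158 = 2.6634416.
Dept II: Wₕ = 0.49376050; term = 0.49376050²·(1 − 0.02114216)·10600/261 = 9.6920951.
Dept I: Wₕ = 0.32905368; term = 0.32905368²·(1 − 0.15096633)·13500/1242 = 0.99924177.
Sum = 13.354778.

13.3548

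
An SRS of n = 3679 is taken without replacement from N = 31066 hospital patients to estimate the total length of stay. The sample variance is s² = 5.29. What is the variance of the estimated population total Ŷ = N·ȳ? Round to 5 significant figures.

Var(Ŷ) = N²·Var(ȳ) = N²·(1 − n/N)·s²/n.
f = 3679/31066 = 0.11842529; Var(ȳ) = 0.88157471·5.29/3679 = 0.0012676081.
Var(Ŷ) = 31066² · 0.0012676081 = 1.223364 × 10^6.

1.2234 × 10^6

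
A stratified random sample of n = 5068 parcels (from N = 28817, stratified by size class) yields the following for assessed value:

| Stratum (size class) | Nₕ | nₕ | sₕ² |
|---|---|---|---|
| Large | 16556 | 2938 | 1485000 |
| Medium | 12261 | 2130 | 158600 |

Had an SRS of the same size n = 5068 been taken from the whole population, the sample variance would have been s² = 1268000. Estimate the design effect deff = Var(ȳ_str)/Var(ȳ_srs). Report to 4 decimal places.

0.7195

Var(ȳ_str) = Σ Wₕ²(1−fₕ)sₕ²/nₕ with Wₕ = Nₕ/28817:
  Large: (16556/28817)²·(1−2938/16556)·1485000/2938 = 137.22899
  Medium: (12261/28817)²·(1−2130/12261)·158600/2130 = 11.137924
  → Var(ȳ_str) = 148.36691.
Var(ȳ_srs) = (1 − 5068/28817)·1268000/5068 = 206.19551.
deff = 148.36691 / 206.19551 = 0.7195.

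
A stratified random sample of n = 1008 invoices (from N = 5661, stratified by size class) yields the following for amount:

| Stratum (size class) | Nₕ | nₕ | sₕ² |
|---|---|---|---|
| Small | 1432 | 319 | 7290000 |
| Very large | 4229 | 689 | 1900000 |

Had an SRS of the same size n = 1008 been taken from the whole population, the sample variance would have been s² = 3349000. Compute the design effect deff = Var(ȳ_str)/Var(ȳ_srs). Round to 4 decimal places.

0.8879

Var(ȳ_str) = Σ Wₕ²(1−fₕ)sₕ²/nₕ with Wₕ = Nₕ/5661:
  Small: (1432/5661)²·(1−319/1432)·7290000/319 = 1136.5504
  Very large: (4229/5661)²·(1−689/4229)·1900000/689 = 1288.217
  → Var(ȳ_str) = 2424.7674.
Var(ȳ_srs) = (1 − 1008/5661)·3349000/1008 = 2730.829.
deff = 2424.7674 / 2730.829 = 0.8879.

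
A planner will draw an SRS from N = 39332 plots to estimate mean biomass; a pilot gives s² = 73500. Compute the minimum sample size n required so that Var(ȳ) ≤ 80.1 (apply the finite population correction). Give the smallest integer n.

897

Without fpc, n₀ = s²/D = 73500/80.1 = 917.6030.
With fpc, (1 − n/N)·s²/n ≤ D requires n ≥ n₀/(1 + n₀/N) = 917.6030/(1 + 917.6030/39332) = 896.6837.
Rounding up, n = 897.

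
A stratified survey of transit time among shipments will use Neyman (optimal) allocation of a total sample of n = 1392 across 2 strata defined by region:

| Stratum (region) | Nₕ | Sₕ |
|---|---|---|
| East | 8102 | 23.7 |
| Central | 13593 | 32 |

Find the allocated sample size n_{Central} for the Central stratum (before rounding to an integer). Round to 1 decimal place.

965.7

Neyman allocation: nₕ = n·NₕSₕ / Σⱼ NⱼSⱼ.
Σ NⱼSⱼ = 8102·23.7 + 13593·32 = 626993.4.
n_{Central} = 1392·13593·32 / 626993.4 = 965.7.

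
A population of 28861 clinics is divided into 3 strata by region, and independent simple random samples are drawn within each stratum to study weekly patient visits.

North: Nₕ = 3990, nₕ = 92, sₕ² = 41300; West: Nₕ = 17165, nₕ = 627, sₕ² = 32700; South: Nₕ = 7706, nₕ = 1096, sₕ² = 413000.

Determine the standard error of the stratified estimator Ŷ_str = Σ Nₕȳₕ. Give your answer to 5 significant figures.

Var(Ŷ_str) = Σₕ Nₕ²(1 − fₕ)sₕ²/nₕ.
North: 3990²·(1 − 92/3990)·41300/92 = 6.9819535 × 10^9.
West: 17165²·(1 − 627/17165)·32700/627 = 1.4804952 × 10^10.
South: 7706²·(1 − 1096/7706)·413000/1096 = 1.9194198 × 10^10.
Sum = 4.0981104 × 10^10.
SE = √(4.0981104 × 10^10) = 202440.

202440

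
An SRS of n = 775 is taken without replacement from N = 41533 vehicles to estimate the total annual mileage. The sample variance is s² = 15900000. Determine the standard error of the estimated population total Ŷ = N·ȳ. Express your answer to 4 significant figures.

5.893 × 10^6

Var(Ŷ) = N²·Var(ȳ) = N²·(1 − n/N)·s²/n.
f = 775/41533 = 0.01865986; Var(ȳ) = 0.98134014·15900000/775 = 20133.301.
Var(Ŷ) = 41533² · 20133.301 = 3.4729745 × 10^13.
SE(Ŷ) = √(3.4729745 × 10^13) = 5.893 × 10^6.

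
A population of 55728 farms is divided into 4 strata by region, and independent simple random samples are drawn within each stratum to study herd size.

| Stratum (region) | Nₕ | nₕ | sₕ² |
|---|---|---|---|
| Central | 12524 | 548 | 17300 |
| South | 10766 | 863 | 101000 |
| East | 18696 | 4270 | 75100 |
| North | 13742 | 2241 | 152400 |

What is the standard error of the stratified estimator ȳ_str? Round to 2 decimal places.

3.25

Var(ȳ_str) = Σₕ Wₕ²(1 − fₕ)sₕ²/nₕ with Wₕ = Nₕ/N, N = 55728.
Central: Wₕ = 0.22473442; term = 0.22473442²·(1 − 0.04375599)·17300/548 = 1.5246617.
South: Wₕ = 0.19318834; term = 0.19318834²·(1 − 0.08015976)·101000/863 = 4.0177677.
East: Wₕ = 0.33548665; term = 0.33548665²·(1 − 0.22839110)·75100/4270 = 1.5274246.
North: Wₕ = 0.24659058; term = 0.24659058²·(1 − 0.16307670)·152400/2241 = 3.4608418.
Sum = 10.530696.
SE = √(10.530696) = 3.25.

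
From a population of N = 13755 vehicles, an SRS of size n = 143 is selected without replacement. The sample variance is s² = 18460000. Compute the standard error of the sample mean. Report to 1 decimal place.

357.4

Under SRS without replacement, Var(ȳ) = (1 − f)·s²/n with f = n/N = 143/13755 = 0.01039622.
Var(ȳ) = (1 − 0.01039622)·18460000/143 = 0.98960378·129090.91 = 127748.85.
SE(ȳ) = √(127748.85) = 357.4.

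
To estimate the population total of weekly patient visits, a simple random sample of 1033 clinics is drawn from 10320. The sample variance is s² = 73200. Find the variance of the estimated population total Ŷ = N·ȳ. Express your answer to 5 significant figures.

6.7915 × 10^9

Var(Ŷ) = N²·Var(ȳ) = N²·(1 − n/N)·s²/n.
f = 1033/10320 = 0.10009690; Var(ȳ) = 0.89990310·73200/1033 = 63.768545.
Var(Ŷ) = 10320² · 63.768545 = 6.7915031 × 10^9.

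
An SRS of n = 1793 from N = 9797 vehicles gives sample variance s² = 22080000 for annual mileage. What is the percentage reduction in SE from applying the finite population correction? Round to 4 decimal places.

9.6128

f = n/N = 1793/9797 = 0.18301521.
SE_no-fpc = √(s²/n) = 110.97097; SE_fpc = √((1−f)s²/n) = 100.30357.
Ratio = √(1−f) = 0.90387211. Reduction = 100·(1 − 0.90387211) = 9.6128%.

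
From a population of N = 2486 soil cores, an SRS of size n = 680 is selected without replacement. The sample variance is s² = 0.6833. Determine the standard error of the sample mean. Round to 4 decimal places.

0.0270

Under SRS without replacement, Var(ȳ) = (1 − f)·s²/n with f = n/N = 680/2486 = 0.27353178.
Var(ȳ) = (1 − 0.27353178)·0.6833/680 = 0.72646822·0.0010048529 = 7.2999373 × 10^-4.
SE(ȳ) = √(7.2999373 × 10^-4) = 0.0270.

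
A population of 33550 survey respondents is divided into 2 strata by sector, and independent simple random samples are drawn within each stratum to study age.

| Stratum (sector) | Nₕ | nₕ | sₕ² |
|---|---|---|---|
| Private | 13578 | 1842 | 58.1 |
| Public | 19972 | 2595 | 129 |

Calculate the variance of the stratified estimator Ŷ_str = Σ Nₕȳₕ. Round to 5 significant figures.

2.2279 × 10^7

Var(Ŷ_str) = Σₕ Nₕ²(1 − fₕ)sₕ²/nₕ.
Private: 13578²·(1 − 1842/13578)·58.1/1842 = 5.0262306 × 10^6.
Public: 19972²·(1 − 2595/19972)·129/2595 = 1.7252368 × 10^7.
Sum = 2.2278599 × 10^7.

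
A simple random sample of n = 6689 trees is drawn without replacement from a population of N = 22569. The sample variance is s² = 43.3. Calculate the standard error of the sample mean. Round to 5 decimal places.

Under SRS without replacement, Var(ȳ) = (1 − f)·s²/n with f = n/N = 6689/22569 = 0.29637999.
Var(ȳ) = (1 − 0.29637999)·43.3/6689 = 0.70362001·0.0064733144 = 0.0045547535.
SE(ȳ) = √(0.0045547535) = 0.06749.

0.06749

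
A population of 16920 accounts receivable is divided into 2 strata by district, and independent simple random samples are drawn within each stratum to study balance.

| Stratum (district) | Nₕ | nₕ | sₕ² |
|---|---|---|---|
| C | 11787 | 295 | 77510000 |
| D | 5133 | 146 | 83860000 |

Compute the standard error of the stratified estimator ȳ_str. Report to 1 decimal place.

Var(ȳ_str) = Σₕ Wₕ²(1 − fₕ)sₕ²/nₕ with Wₕ = Nₕ/N, N = 16920.
C: Wₕ = 0.69663121; term = 0.69663121²·(1 − 0.02502757)·77510000/295 = 124317.97.
D: Wₕ = 0.30336879; term = 0.30336879²·(1 − 0.02844341)·83860000/146 = 51358.451.
Sum = 175676.42.
SE = √(175676.42) = 419.1.

419.1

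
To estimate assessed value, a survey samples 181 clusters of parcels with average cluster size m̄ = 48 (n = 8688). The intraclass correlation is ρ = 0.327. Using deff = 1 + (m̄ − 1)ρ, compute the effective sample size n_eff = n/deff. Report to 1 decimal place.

deff = 1 + (48 − 1)·0.327 = 1 + 15.369 = 16.369.
n_eff = 8688 / 16.369 = 530.8.

530.8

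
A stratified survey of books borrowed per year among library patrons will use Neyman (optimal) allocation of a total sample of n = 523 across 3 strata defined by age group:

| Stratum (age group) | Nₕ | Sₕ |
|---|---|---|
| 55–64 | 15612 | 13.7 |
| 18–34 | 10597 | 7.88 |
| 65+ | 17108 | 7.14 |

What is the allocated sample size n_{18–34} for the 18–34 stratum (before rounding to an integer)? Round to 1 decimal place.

104.1

Neyman allocation: nₕ = n·NₕSₕ / Σⱼ NⱼSⱼ.
Σ NⱼSⱼ = 15612·13.7 + 10597·7.88 + 17108·7.14 = 419539.88.
n_{18–34} = 523·10597·7.88 / 419539.88 = 104.1.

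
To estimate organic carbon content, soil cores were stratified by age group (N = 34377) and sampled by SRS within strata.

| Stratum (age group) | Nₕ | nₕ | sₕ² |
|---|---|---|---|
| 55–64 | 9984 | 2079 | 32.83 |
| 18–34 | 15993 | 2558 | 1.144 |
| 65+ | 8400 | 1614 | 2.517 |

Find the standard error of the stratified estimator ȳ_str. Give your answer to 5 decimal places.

Var(ȳ_str) = Σₕ Wₕ²(1 − fₕ)sₕ²/nₕ with Wₕ = Nₕ/N, N = 34377.
55–64: Wₕ = 0.29042674; term = 0.29042674²·(1 − 0.20823317)·32.83/2079 = 0.0010545979.
18–34: Wₕ = 0.46522384; term = 0.46522384²·(1 − 0.15994498)·1.144/2558 = 8.1312468 × 10^-5.
65+: Wₕ = 0.24434942; term = 0.24434942²·(1 − 0.19214286)·2.517/1614 = 7.5220615 × 10^-5.
Sum = 0.001211131.
SE = √(0.001211131) = 0.03480.

0.03480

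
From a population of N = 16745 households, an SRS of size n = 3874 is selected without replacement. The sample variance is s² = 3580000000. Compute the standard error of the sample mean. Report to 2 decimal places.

Under SRS without replacement, Var(ȳ) = (1 − f)·s²/n with f = n/N = 3874/16745 = 0.23135264.
Var(ȳ) = (1 − 0.23135264)·3580000000/3874 = 0.76864736·924109.45 = 710314.28.
SE(ȳ) = √(710314.28) = 842.80.

842.80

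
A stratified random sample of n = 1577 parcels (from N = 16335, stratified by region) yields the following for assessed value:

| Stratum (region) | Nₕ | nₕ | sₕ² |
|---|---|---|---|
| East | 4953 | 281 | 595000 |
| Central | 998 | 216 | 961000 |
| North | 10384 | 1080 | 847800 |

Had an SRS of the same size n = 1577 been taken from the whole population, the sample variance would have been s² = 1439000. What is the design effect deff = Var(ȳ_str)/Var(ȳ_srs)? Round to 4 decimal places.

0.5833

Var(ȳ_str) = Σ Wₕ²(1−fₕ)sₕ²/nₕ with Wₕ = Nₕ/16335:
  East: (4953/16335)²·(1−281/4953)·595000/281 = 183.62996
  Central: (998/16335)²·(1−216/998)·961000/216 = 13.012737
  North: (10384/16335)²·(1−1080/10384)·847800/1080 = 284.22728
  → Var(ȳ_str) = 480.86998.
Var(ȳ_srs) = (1 − 1577/16335)·1439000/1577 = 824.39902.
deff = 480.86998 / 824.39902 = 0.5833.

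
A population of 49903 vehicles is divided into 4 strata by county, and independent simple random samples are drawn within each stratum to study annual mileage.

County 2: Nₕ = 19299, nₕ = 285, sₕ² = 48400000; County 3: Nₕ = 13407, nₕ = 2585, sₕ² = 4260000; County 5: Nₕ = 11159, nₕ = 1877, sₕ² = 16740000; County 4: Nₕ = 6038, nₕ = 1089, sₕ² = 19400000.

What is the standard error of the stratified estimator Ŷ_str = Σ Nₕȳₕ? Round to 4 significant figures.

Var(Ŷ_str) = Σₕ Nₕ²(1 − fₕ)sₕ²/nₕ.
County 2: 19299²·(1 − 285/19299)·48400000/285 = 6.2317324 × 10^13.
County 3: 13407²·(1 − 2585/13407)·4260000/2585 = 2.3910474 × 10^11.
County 5: 11159²·(1 − 1877/11159)·16740000/1877 = 9.237576 × 10^11.
County 4: 6038²·(1 − 1089/6038)·19400000/1089 = 5.3233425 × 10^11.
Sum = 6.4012521 × 10^13.
SE = √(6.4012521 × 10^13) = 8.001 × 10^6.

8.001 × 10^6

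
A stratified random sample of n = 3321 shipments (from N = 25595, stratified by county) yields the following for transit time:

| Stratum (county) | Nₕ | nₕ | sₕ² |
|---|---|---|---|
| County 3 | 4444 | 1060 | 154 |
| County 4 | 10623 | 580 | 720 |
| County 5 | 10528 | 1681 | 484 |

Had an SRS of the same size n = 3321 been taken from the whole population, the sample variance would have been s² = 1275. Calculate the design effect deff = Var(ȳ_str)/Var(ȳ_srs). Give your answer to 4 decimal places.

0.7376

Var(ȳ_str) = Σ Wₕ²(1−fₕ)sₕ²/nₕ with Wₕ = Nₕ/25595:
  County 3: (4444/25595)²·(1−1060/4444)·154/1060 = 0.003335101
  County 4: (10623/25595)²·(1−580/10623)·720/580 = 0.20216449
  County 5: (10528/25595)²·(1−1681/10528)·484/1681 = 0.040936366
  → Var(ȳ_str) = 0.24643596.
Var(ȳ_srs) = (1 − 3321/25595)·1275/3321 = 0.33410609.
deff = 0.24643596 / 0.33410609 = 0.7376.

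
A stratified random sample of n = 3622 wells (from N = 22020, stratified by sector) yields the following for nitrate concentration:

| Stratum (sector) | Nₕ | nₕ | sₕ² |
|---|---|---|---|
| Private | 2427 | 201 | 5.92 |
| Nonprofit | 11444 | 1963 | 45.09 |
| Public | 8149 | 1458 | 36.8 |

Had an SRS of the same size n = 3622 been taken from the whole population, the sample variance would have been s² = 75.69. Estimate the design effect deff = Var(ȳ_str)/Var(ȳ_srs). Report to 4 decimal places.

Var(ȳ_str) = Σ Wₕ²(1−fₕ)sₕ²/nₕ with Wₕ = Nₕ/22020:
  Private: (2427/22020)²·(1−201/2427)·5.92/201 = 3.2816024 × 10^-4
  Nonprofit: (11444/22020)²·(1−1963/11444)·45.09/1963 = 0.0051399312
  Public: (8149/22020)²·(1−1458/8149)·36.8/1458 = 0.0028382524
  → Var(ȳ_str) = 0.0083063438.
Var(ȳ_srs) = (1 − 3622/22020)·75.69/3622 = 0.017459965.
deff = 0.0083063438 / 0.017459965 = 0.4757.

0.4757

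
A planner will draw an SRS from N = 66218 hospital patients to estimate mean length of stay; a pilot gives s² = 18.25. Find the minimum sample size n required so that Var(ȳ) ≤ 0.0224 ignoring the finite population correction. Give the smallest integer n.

815

Without fpc, n₀ = s²/D = 18.25/0.0224 = 814.7321.
Rounding up, n = 815.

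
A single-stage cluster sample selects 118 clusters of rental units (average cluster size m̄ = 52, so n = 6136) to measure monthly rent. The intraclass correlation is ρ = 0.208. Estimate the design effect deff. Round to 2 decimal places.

deff = 1 + (52 − 1)·0.208 = 1 + 10.608 = 11.608.

11.61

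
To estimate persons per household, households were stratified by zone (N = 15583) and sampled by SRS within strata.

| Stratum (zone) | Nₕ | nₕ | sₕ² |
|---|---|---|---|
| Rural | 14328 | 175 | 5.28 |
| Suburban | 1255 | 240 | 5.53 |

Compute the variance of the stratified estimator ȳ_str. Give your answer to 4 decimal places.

Var(ȳ_str) = Σₕ Wₕ²(1 − fₕ)sₕ²/nₕ with Wₕ = Nₕ/N, N = 15583.
Rural: Wₕ = 0.91946352; term = 0.91946352²·(1 − 0.01221385)·5.28/175 = 0.02519578.
Suburban: Wₕ = 0.08053648; term = 0.08053648²·(1 − 0.19123506)·5.53/240 = 1.2087083 × 10^-4.
Sum = 0.025316651.

0.0253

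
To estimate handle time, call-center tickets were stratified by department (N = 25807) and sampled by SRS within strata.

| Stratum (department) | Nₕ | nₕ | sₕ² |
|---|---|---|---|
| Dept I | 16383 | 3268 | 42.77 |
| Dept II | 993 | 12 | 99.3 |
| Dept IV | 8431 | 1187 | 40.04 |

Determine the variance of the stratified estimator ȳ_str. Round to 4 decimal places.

Var(ȳ_str) = Σₕ Wₕ²(1 − fₕ)sₕ²/nₕ with Wₕ = Nₕ/N, N = 25807.
Dept I: Wₕ = 0.63482776; term = 0.63482776²·(1 − 0.19947507)·42.77/3268 = 0.0042222494.
Dept II: Wₕ = 0.03847793; term = 0.03847793²·(1 − 0.01208459)·99.3/12 = 0.012103507.
Dept IV: Wₕ = 0.32669431; term = 0.32669431²·(1 − 0.14078994)·40.04/1187 = 0.003093327.
Sum = 0.019419083.

0.0194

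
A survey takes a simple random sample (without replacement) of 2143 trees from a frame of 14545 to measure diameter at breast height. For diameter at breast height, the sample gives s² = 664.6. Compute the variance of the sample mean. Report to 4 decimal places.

Under SRS without replacement, Var(ȳ) = (1 − f)·s²/n with f = n/N = 2143/14545 = 0.14733585.
Var(ȳ) = (1 − 0.14733585)·664.6/2143 = 0.85266415·0.31012599 = 0.26443331.

0.2644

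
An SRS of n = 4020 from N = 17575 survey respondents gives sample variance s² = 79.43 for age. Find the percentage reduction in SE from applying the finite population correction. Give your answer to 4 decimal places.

f = n/N = 4020/17575 = 0.22873400.
SE_no-fpc = √(s²/n) = 0.14056567; SE_fpc = √((1−f)s²/n) = 0.12344723.
Ratio = √(1−f) = 0.87821751. Reduction = 100·(1 − 0.87821751) = 12.1782%.

12.1782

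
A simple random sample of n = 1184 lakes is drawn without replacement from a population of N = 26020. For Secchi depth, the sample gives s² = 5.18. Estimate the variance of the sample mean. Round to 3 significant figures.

Under SRS without replacement, Var(ȳ) = (1 − f)·s²/n with f = n/N = 1184/26020 = 0.04550346.
Var(ȳ) = (1 − 0.04550346)·5.18/1184 = 0.95449654·0.004375 = 0.0041759224.

0.00418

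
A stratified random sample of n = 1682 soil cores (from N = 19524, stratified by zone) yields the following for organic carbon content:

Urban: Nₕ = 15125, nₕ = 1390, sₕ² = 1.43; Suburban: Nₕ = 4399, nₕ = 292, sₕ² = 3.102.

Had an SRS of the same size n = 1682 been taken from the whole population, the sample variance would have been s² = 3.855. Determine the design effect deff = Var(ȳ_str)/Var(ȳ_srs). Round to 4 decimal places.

0.5081

Var(ȳ_str) = Σ Wₕ²(1−fₕ)sₕ²/nₕ with Wₕ = Nₕ/19524:
  Urban: (15125/19524)²·(1−1390/15125)·1.43/1390 = 5.6067047 × 10^-4
  Suburban: (4399/19524)²·(1−292/4399)·3.102/292 = 5.0350062 × 10^-4
  → Var(ȳ_str) = 0.0010641711.
Var(ȳ_srs) = (1 − 1682/19524)·3.855/1682 = 0.0020944651.
deff = 0.0010641711 / 0.0020944651 = 0.5081.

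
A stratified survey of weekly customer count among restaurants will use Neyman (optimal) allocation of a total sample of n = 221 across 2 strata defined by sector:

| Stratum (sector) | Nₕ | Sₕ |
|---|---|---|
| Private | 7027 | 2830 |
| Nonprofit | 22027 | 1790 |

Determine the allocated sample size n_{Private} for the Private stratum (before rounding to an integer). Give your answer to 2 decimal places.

74.09

Neyman allocation: nₕ = n·NₕSₕ / Σⱼ NⱼSⱼ.
Σ NⱼSⱼ = 7027·2830 + 22027·1790 = 5.931474 × 10^7.
n_{Private} = 221·7027·2830 / (5.931474 × 10^7) = 74.09.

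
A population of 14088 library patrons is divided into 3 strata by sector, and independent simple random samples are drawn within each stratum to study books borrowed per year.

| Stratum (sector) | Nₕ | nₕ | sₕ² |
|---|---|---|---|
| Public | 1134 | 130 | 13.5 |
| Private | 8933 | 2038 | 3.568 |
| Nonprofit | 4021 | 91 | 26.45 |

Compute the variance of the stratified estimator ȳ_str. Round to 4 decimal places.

Var(ȳ_str) = Σₕ Wₕ²(1 − fₕ)sₕ²/nₕ with Wₕ = Nₕ/N, N = 14088.
Public: Wₕ = 0.08049404; term = 0.08049404²·(1 − 0.11463845)·13.5/130 = 5.9571495 × 10^-4.
Private: Wₕ = 0.63408575; term = 0.63408575²·(1 − 0.22814284)·3.568/2038 = 5.4331736 × 10^-4.
Nonprofit: Wₕ = 0.28542022; term = 0.28542022²·(1 − 0.02263119)·26.45/91 = 0.023142604.
Sum = 0.024281636.

0.0243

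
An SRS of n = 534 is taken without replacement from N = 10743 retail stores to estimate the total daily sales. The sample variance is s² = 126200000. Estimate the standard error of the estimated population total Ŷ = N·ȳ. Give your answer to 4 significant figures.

5.091 × 10^6

Var(Ŷ) = N²·Var(ȳ) = N²·(1 − n/N)·s²/n.
f = 534/10743 = 0.04970679; Var(ȳ) = 0.95029321·126200000/534 = 224582.4.
Var(Ŷ) = 10743² · 224582.4 = 2.5919515 × 10^13.
SE(Ŷ) = √(2.5919515 × 10^13) = 5.091 × 10^6.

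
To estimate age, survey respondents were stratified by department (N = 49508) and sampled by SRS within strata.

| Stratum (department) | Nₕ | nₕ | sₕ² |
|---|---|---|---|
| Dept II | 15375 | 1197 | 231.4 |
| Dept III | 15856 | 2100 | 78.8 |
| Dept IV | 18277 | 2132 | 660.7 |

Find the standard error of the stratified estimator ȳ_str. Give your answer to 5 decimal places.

Var(ȳ_str) = Σₕ Wₕ²(1 − fₕ)sₕ²/nₕ with Wₕ = Nₕ/N, N = 49508.
Dept II: Wₕ = 0.31055587; term = 0.31055587²·(1 − 0.07785366)·231.4/1197 = 0.017192876.
Dept III: Wₕ = 0.32027147; term = 0.32027147²·(1 − 0.13244198)·78.8/2100 = 0.0033391964.
Dept IV: Wₕ = 0.36917266; term = 0.36917266²·(1 − 0.11664934)·660.7/2132 = 0.03730863.
Sum = 0.057840702.
SE = √(0.057840702) = 0.24050.

0.24050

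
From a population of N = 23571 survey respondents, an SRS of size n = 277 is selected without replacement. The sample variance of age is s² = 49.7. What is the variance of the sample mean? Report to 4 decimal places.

Under SRS without replacement, Var(ȳ) = (1 − f)·s²/n with f = n/N = 277/23571 = 0.01175173.
Var(ȳ) = (1 − 0.01175173)·49.7/277 = 0.98824827·0.17942238 = 0.17731386.

0.1773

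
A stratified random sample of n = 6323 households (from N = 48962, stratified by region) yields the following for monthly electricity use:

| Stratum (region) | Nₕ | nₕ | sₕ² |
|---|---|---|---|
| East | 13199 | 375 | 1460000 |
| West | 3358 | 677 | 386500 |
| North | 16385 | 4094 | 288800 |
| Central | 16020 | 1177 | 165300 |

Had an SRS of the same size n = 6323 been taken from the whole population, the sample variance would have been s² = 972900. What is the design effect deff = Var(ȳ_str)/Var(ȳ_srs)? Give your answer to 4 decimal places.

Var(ȳ_str) = Σ Wₕ²(1−fₕ)sₕ²/nₕ with Wₕ = Nₕ/48962:
  East: (13199/48962)²·(1−375/13199)·1460000/375 = 274.89562
  West: (3358/48962)²·(1−677/3358)·386500/677 = 2.1439766
  North: (16385/48962)²·(1−4094/16385)·288800/4094 = 5.9260419
  Central: (16020/48962)²·(1−1177/16020)·165300/1177 = 13.930358
  → Var(ȳ_str) = 296.896.
Var(ȳ_srs) = (1 − 6323/48962)·972900/6323 = 133.99632.
deff = 296.896 / 133.99632 = 2.2157.

2.2157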